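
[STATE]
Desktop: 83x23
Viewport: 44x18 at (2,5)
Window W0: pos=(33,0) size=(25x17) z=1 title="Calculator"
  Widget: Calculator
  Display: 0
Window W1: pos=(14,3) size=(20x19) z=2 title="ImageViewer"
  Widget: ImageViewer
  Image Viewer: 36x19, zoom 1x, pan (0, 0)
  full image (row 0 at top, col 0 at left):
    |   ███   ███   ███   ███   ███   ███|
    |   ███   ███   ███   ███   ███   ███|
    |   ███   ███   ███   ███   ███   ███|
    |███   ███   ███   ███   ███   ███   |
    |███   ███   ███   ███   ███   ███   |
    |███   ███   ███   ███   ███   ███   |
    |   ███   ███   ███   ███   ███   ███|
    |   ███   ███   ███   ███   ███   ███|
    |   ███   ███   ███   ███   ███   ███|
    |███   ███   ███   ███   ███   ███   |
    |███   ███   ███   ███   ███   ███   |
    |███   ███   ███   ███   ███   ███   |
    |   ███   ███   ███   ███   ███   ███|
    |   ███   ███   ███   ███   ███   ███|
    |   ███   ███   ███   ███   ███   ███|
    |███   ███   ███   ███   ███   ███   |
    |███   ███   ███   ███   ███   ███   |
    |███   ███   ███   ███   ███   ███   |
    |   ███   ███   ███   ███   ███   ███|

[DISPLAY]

            ┠──────────────────┨│ 7 │ 8 │ 9 
            ┃   ███   ███   ███┃├───┼───┼───
            ┃   ███   ███   ███┃│ 4 │ 5 │ 6 
            ┃   ███   ███   ███┃├───┼───┼───
            ┃███   ███   ███   ┃│ 1 │ 2 │ 3 
            ┃███   ███   ███   ┃├───┼───┼───
            ┃███   ███   ███   ┃│ 0 │ . │ = 
            ┃   ███   ███   ███┃├───┼───┼───
            ┃   ███   ███   ███┃│ C │ MC│ MR
            ┃   ███   ███   ███┃└───┴───┴───
            ┃███   ███   ███   ┃            
            ┃███   ███   ███   ┃━━━━━━━━━━━━
            ┃███   ███   ███   ┃            
            ┃   ███   ███   ███┃            
            ┃   ███   ███   ███┃            
            ┃   ███   ███   ███┃            
            ┗━━━━━━━━━━━━━━━━━━┛            
                                            


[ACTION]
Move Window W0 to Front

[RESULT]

            ┠──────────────────┃│ 7 │ 8 │ 9 
            ┃   ███   ███   ███┃├───┼───┼───
            ┃   ███   ███   ███┃│ 4 │ 5 │ 6 
            ┃   ███   ███   ███┃├───┼───┼───
            ┃███   ███   ███   ┃│ 1 │ 2 │ 3 
            ┃███   ███   ███   ┃├───┼───┼───
            ┃███   ███   ███   ┃│ 0 │ . │ = 
            ┃   ███   ███   ███┃├───┼───┼───
            ┃   ███   ███   ███┃│ C │ MC│ MR
            ┃   ███   ███   ███┃└───┴───┴───
            ┃███   ███   ███   ┃            
            ┃███   ███   ███   ┗━━━━━━━━━━━━
            ┃███   ███   ███   ┃            
            ┃   ███   ███   ███┃            
            ┃   ███   ███   ███┃            
            ┃   ███   ███   ███┃            
            ┗━━━━━━━━━━━━━━━━━━┛            
                                            


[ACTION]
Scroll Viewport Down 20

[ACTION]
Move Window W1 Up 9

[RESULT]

            ┃   ███   ███   ███┃│ 7 │ 8 │ 9 
            ┃███   ███   ███   ┃├───┼───┼───
            ┃███   ███   ███   ┃│ 4 │ 5 │ 6 
            ┃███   ███   ███   ┃├───┼───┼───
            ┃   ███   ███   ███┃│ 1 │ 2 │ 3 
            ┃   ███   ███   ███┃├───┼───┼───
            ┃   ███   ███   ███┃│ 0 │ . │ = 
            ┃███   ███   ███   ┃├───┼───┼───
            ┃███   ███   ███   ┃│ C │ MC│ MR
            ┃███   ███   ███   ┃└───┴───┴───
            ┃   ███   ███   ███┃            
            ┃   ███   ███   ███┗━━━━━━━━━━━━
            ┃   ███   ███   ███┃            
            ┗━━━━━━━━━━━━━━━━━━┛            
                                            
                                            
                                            
                                            


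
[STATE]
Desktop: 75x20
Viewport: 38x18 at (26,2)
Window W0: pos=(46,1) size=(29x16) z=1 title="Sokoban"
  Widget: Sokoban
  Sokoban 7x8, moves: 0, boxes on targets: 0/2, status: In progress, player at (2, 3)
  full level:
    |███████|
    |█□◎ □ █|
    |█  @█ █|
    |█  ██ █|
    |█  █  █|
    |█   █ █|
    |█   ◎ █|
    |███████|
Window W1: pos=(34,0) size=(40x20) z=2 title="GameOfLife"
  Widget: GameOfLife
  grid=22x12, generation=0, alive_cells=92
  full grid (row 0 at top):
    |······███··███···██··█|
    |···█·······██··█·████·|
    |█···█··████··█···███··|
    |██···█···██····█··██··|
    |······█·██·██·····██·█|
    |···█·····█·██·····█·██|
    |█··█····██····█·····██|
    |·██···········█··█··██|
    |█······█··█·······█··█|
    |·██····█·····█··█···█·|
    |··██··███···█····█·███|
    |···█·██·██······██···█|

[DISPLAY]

        ┠─────────────────────────────
        ┃Gen: 0                       
        ┃······███··███···██··█       
        ┃···█·······██··█·████·       
        ┃█···█··████··█···███··       
        ┃██···█···██····█··██··       
        ┃······█·██·██·····██·█       
        ┃···█·····█·██·····█·██       
        ┃█··█····██····█·····██       
        ┃·██···········█··█··██       
        ┃█······█··█·······█··█       
        ┃·██····█·····█··█···█·       
        ┃··██··███···█····█·███       
        ┃···█·██·██······██···█       
        ┃                             
        ┃                             
        ┃                             
        ┗━━━━━━━━━━━━━━━━━━━━━━━━━━━━━


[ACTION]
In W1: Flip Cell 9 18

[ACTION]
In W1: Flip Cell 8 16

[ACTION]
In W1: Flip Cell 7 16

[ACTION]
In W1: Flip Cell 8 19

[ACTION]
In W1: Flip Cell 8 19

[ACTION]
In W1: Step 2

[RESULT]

        ┠─────────────────────────────
        ┃Gen: 2                       
        ┃······················       
        ┃·······█····█·██······       
        ┃██····██··············       
        ┃██···█·█···██·········       
        ┃······██··············       
        ┃·······█··██·██·███···       
        ┃██·····█··██·██··█····       
        ┃█·█·····█·█····█······       
        ┃█··█···········██·██··       
        ┃██·█··············███·       
        ┃·█····█·██······█··██·       
        ┃··█···█·██·······██·█·       
        ┃                             
        ┃                             
        ┃                             
        ┗━━━━━━━━━━━━━━━━━━━━━━━━━━━━━


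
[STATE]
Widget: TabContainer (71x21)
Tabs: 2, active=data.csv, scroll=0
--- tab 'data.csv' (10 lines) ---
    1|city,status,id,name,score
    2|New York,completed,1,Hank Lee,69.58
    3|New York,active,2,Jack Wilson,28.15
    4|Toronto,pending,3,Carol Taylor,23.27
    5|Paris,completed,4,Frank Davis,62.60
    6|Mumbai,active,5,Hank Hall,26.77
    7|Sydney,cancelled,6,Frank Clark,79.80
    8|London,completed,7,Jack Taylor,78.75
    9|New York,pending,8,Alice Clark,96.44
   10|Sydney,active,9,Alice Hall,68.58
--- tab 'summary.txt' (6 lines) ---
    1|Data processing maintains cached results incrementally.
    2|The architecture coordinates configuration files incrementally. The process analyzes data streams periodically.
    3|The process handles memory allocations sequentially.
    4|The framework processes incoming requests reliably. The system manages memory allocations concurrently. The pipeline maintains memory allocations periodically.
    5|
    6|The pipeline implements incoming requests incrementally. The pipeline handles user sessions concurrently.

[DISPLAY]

[data.csv]│ summary.txt                                                
───────────────────────────────────────────────────────────────────────
city,status,id,name,score                                              
New York,completed,1,Hank Lee,69.58                                    
New York,active,2,Jack Wilson,28.15                                    
Toronto,pending,3,Carol Taylor,23.27                                   
Paris,completed,4,Frank Davis,62.60                                    
Mumbai,active,5,Hank Hall,26.77                                        
Sydney,cancelled,6,Frank Clark,79.80                                   
London,completed,7,Jack Taylor,78.75                                   
New York,pending,8,Alice Clark,96.44                                   
Sydney,active,9,Alice Hall,68.58                                       
                                                                       
                                                                       
                                                                       
                                                                       
                                                                       
                                                                       
                                                                       
                                                                       
                                                                       


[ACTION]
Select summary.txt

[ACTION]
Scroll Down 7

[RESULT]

 data.csv │[summary.txt]                                               
───────────────────────────────────────────────────────────────────────
The pipeline implements incoming requests incrementally. The pipeline h
                                                                       
                                                                       
                                                                       
                                                                       
                                                                       
                                                                       
                                                                       
                                                                       
                                                                       
                                                                       
                                                                       
                                                                       
                                                                       
                                                                       
                                                                       
                                                                       
                                                                       
                                                                       


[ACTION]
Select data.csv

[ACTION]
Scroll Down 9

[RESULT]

[data.csv]│ summary.txt                                                
───────────────────────────────────────────────────────────────────────
Sydney,active,9,Alice Hall,68.58                                       
                                                                       
                                                                       
                                                                       
                                                                       
                                                                       
                                                                       
                                                                       
                                                                       
                                                                       
                                                                       
                                                                       
                                                                       
                                                                       
                                                                       
                                                                       
                                                                       
                                                                       
                                                                       


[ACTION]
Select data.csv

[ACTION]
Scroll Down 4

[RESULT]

[data.csv]│ summary.txt                                                
───────────────────────────────────────────────────────────────────────
Paris,completed,4,Frank Davis,62.60                                    
Mumbai,active,5,Hank Hall,26.77                                        
Sydney,cancelled,6,Frank Clark,79.80                                   
London,completed,7,Jack Taylor,78.75                                   
New York,pending,8,Alice Clark,96.44                                   
Sydney,active,9,Alice Hall,68.58                                       
                                                                       
                                                                       
                                                                       
                                                                       
                                                                       
                                                                       
                                                                       
                                                                       
                                                                       
                                                                       
                                                                       
                                                                       
                                                                       


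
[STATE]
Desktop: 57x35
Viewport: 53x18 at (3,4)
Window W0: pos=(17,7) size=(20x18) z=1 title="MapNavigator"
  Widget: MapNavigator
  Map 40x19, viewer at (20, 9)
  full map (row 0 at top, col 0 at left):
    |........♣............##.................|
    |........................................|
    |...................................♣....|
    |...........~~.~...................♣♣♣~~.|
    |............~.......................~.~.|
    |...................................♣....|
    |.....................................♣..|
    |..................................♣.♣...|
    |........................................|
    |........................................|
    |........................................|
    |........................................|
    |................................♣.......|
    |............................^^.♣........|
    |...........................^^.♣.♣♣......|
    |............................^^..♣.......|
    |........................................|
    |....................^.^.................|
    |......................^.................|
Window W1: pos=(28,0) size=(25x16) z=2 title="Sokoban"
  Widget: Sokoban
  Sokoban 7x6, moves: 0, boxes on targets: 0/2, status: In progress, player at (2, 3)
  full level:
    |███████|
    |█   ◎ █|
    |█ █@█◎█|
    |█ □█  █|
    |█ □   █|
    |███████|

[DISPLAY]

                         ┃█   ◎ █                ┃   
                         ┃█ █@█◎█                ┃   
                         ┃█ □█  █                ┃   
              ┏━━━━━━━━━━┃█ □   █                ┃   
              ┃ MapNaviga┃███████                ┃   
              ┠──────────┃Moves: 0  0/2          ┃   
              ┃..........┃                       ┃   
              ┃~~.~......┃                       ┃   
              ┃.~........┃                       ┃   
              ┃..........┃                       ┃   
              ┃..........┃                       ┃   
              ┃..........┗━━━━━━━━━━━━━━━━━━━━━━━┛   
              ┃..................┃                   
              ┃.........@........┃                   
              ┃..................┃                   
              ┃..................┃                   
              ┃..................┃                   
              ┃.................^┃                   


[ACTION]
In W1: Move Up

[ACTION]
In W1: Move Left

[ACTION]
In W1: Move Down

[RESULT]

                         ┃█ @ ◎ █                ┃   
                         ┃█ █ █◎█                ┃   
                         ┃█ □█  █                ┃   
              ┏━━━━━━━━━━┃█ □   █                ┃   
              ┃ MapNaviga┃███████                ┃   
              ┠──────────┃Moves: 2  0/2          ┃   
              ┃..........┃                       ┃   
              ┃~~.~......┃                       ┃   
              ┃.~........┃                       ┃   
              ┃..........┃                       ┃   
              ┃..........┃                       ┃   
              ┃..........┗━━━━━━━━━━━━━━━━━━━━━━━┛   
              ┃..................┃                   
              ┃.........@........┃                   
              ┃..................┃                   
              ┃..................┃                   
              ┃..................┃                   
              ┃.................^┃                   


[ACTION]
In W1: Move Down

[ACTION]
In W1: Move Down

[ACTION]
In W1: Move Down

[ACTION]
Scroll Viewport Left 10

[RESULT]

                            ┃█ @ ◎ █                ┃
                            ┃█ █ █◎█                ┃
                            ┃█ □█  █                ┃
                 ┏━━━━━━━━━━┃█ □   █                ┃
                 ┃ MapNaviga┃███████                ┃
                 ┠──────────┃Moves: 2  0/2          ┃
                 ┃..........┃                       ┃
                 ┃~~.~......┃                       ┃
                 ┃.~........┃                       ┃
                 ┃..........┃                       ┃
                 ┃..........┃                       ┃
                 ┃..........┗━━━━━━━━━━━━━━━━━━━━━━━┛
                 ┃..................┃                
                 ┃.........@........┃                
                 ┃..................┃                
                 ┃..................┃                
                 ┃..................┃                
                 ┃.................^┃                


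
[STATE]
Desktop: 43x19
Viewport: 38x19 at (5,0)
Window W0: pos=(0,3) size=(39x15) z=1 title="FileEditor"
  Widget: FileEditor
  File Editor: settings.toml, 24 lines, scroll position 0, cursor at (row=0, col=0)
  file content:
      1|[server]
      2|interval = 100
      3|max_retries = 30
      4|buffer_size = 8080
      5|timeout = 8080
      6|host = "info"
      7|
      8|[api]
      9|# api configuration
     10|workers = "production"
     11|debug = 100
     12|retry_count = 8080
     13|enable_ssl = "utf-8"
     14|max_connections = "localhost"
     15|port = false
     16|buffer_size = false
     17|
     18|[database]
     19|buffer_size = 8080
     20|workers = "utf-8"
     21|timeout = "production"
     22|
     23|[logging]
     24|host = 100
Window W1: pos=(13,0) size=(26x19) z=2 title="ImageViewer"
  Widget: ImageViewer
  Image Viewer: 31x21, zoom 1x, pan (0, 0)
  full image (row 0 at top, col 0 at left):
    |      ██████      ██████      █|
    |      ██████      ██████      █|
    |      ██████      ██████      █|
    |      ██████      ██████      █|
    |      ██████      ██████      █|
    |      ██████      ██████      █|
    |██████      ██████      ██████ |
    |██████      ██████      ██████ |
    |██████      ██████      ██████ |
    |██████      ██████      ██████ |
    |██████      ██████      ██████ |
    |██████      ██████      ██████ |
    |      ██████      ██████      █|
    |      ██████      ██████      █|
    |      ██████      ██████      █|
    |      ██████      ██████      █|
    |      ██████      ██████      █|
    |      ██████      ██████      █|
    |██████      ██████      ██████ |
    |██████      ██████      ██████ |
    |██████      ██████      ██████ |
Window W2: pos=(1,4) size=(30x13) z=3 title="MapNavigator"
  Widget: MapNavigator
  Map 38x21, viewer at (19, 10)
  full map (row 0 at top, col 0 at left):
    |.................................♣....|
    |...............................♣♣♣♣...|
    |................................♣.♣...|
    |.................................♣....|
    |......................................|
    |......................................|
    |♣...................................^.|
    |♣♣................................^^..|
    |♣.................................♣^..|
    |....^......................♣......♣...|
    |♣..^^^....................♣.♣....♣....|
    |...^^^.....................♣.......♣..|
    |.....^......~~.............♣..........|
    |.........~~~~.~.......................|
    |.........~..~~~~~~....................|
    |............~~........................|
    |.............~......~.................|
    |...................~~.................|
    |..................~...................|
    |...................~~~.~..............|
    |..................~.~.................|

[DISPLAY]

        ┏━━━━━━━━━━━━━━━━━━━━━━━━┓    
        ┃ ImageViewer            ┃    
        ┠────────────────────────┨    
━━━━━━━━┃      ██████      ██████┃    
━━━━━━━━━━━━━━━━━━━━━━━━━┓ ██████┃    
pNavigator               ┃ ██████┃    
─────────────────────────┨ ██████┃    
.........................┃ ██████┃    
.........................┃ ██████┃    
.........................┃█      ┃    
...................♣.....┃█      ┃    
...........@......♣.♣....┃█      ┃    
...................♣.....┃█      ┃    
....~~.............♣.....┃█      ┃    
.~~~~.~..................┃█      ┃    
.~..~~~~~~...............┃ ██████┃    
━━━━━━━━━━━━━━━━━━━━━━━━━┛ ██████┃    
━━━━━━━━┃      ██████      ██████┃    
        ┗━━━━━━━━━━━━━━━━━━━━━━━━┛    


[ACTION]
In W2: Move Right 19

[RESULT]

        ┏━━━━━━━━━━━━━━━━━━━━━━━━┓    
        ┃ ImageViewer            ┃    
        ┠────────────────────────┨    
━━━━━━━━┃      ██████      ██████┃    
━━━━━━━━━━━━━━━━━━━━━━━━━┓ ██████┃    
pNavigator               ┃ ██████┃    
─────────────────────────┨ ██████┃    
..........^.             ┃ ██████┃    
........^^..             ┃ ██████┃    
........♣^..             ┃█      ┃    
.♣......♣...             ┃█      ┃    
♣.♣....♣...@             ┃█      ┃    
.♣.......♣..             ┃█      ┃    
.♣..........             ┃█      ┃    
............             ┃█      ┃    
............             ┃ ██████┃    
━━━━━━━━━━━━━━━━━━━━━━━━━┛ ██████┃    
━━━━━━━━┃      ██████      ██████┃    
        ┗━━━━━━━━━━━━━━━━━━━━━━━━┛    


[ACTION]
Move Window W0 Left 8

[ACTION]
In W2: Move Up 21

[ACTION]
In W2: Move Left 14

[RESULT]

        ┏━━━━━━━━━━━━━━━━━━━━━━━━┓    
        ┃ ImageViewer            ┃    
        ┠────────────────────────┨    
━━━━━━━━┃      ██████      ██████┃    
━━━━━━━━━━━━━━━━━━━━━━━━━┓ ██████┃    
pNavigator               ┃ ██████┃    
─────────────────────────┨ ██████┃    
                         ┃ ██████┃    
                         ┃ ██████┃    
                         ┃█      ┃    
                         ┃█      ┃    
...........@.........♣...┃█      ┃    
...................♣♣♣♣..┃█      ┃    
....................♣.♣..┃█      ┃    
.....................♣...┃█      ┃    
.........................┃ ██████┃    
━━━━━━━━━━━━━━━━━━━━━━━━━┛ ██████┃    
━━━━━━━━┃      ██████      ██████┃    
        ┗━━━━━━━━━━━━━━━━━━━━━━━━┛    


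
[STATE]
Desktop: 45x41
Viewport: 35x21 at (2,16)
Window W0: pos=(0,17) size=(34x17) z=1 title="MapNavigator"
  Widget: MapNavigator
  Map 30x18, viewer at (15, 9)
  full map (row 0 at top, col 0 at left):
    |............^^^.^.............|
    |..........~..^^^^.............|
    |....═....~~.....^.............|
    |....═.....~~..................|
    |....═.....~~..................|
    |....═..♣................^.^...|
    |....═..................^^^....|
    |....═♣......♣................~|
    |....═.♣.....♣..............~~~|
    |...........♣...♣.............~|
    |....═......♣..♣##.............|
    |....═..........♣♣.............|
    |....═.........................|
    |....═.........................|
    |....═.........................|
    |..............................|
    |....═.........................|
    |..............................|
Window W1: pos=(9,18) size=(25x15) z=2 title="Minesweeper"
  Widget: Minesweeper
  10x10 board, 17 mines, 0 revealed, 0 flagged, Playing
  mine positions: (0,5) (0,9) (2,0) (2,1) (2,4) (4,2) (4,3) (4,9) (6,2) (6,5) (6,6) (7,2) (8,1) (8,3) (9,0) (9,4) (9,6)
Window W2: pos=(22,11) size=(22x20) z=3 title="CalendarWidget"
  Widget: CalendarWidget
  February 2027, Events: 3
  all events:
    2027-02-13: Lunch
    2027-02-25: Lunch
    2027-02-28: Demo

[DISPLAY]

                    ┃ 1  2  3  4  5
━━━━━━━━━━━━━━━━━━━━┃ 8  9 10 11 12
MapNavi┏━━━━━━━━━━━━┃15 16 17 18 19
───────┃ Minesweeper┃22 23 24 25* 2
....═..┠────────────┃              
....═..┃■■■■■■■■■■  ┃              
....═..┃■■■■■■■■■■  ┃              
....═..┃■■■■■■■■■■  ┃              
....═♣.┃■■■■■■■■■■  ┃              
....═.♣┃■■■■■■■■■■  ┃              
.......┃■■■■■■■■■■  ┃              
....═..┃■■■■■■■■■■  ┃              
....═..┃■■■■■■■■■■  ┃              
....═..┃■■■■■■■■■■  ┃              
....═..┃■■■■■■■■■■  ┗━━━━━━━━━━━━━━
....═..┃                       ┃   
.......┗━━━━━━━━━━━━━━━━━━━━━━━┛   
━━━━━━━━━━━━━━━━━━━━━━━━━━━━━━━┛   
                                   
                                   
                                   


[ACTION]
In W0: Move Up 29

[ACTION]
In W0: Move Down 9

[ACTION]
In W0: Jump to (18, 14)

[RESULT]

                    ┃ 1  2  3  4  5
━━━━━━━━━━━━━━━━━━━━┃ 8  9 10 11 12
MapNavi┏━━━━━━━━━━━━┃15 16 17 18 19
───────┃ Minesweeper┃22 23 24 25* 2
.═.♣...┠────────────┃              
.......┃■■■■■■■■■■  ┃              
.═.....┃■■■■■■■■■■  ┃              
.═.....┃■■■■■■■■■■  ┃              
.═.....┃■■■■■■■■■■  ┃              
.═.....┃■■■■■■■■■■  ┃              
.═.....┃■■■■■■■■■■  ┃              
.......┃■■■■■■■■■■  ┃              
.═.....┃■■■■■■■■■■  ┃              
.......┃■■■■■■■■■■  ┃              
       ┃■■■■■■■■■■  ┗━━━━━━━━━━━━━━
       ┃                       ┃   
       ┗━━━━━━━━━━━━━━━━━━━━━━━┛   
━━━━━━━━━━━━━━━━━━━━━━━━━━━━━━━┛   
                                   
                                   
                                   


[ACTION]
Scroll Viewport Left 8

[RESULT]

                      ┃ 1  2  3  4 
┏━━━━━━━━━━━━━━━━━━━━━┃ 8  9 10 11 
┃ MapNavi┏━━━━━━━━━━━━┃15 16 17 18 
┠────────┃ Minesweeper┃22 23 24 25*
┃..═.♣...┠────────────┃            
┃........┃■■■■■■■■■■  ┃            
┃..═.....┃■■■■■■■■■■  ┃            
┃..═.....┃■■■■■■■■■■  ┃            
┃..═.....┃■■■■■■■■■■  ┃            
┃..═.....┃■■■■■■■■■■  ┃            
┃..═.....┃■■■■■■■■■■  ┃            
┃........┃■■■■■■■■■■  ┃            
┃..═.....┃■■■■■■■■■■  ┃            
┃........┃■■■■■■■■■■  ┃            
┃        ┃■■■■■■■■■■  ┗━━━━━━━━━━━━
┃        ┃                       ┃ 
┃        ┗━━━━━━━━━━━━━━━━━━━━━━━┛ 
┗━━━━━━━━━━━━━━━━━━━━━━━━━━━━━━━━┛ 
                                   
                                   
                                   


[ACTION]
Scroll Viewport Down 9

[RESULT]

┃..═.♣...┠────────────┃            
┃........┃■■■■■■■■■■  ┃            
┃..═.....┃■■■■■■■■■■  ┃            
┃..═.....┃■■■■■■■■■■  ┃            
┃..═.....┃■■■■■■■■■■  ┃            
┃..═.....┃■■■■■■■■■■  ┃            
┃..═.....┃■■■■■■■■■■  ┃            
┃........┃■■■■■■■■■■  ┃            
┃..═.....┃■■■■■■■■■■  ┃            
┃........┃■■■■■■■■■■  ┃            
┃        ┃■■■■■■■■■■  ┗━━━━━━━━━━━━
┃        ┃                       ┃ 
┃        ┗━━━━━━━━━━━━━━━━━━━━━━━┛ 
┗━━━━━━━━━━━━━━━━━━━━━━━━━━━━━━━━┛ 
                                   
                                   
                                   
                                   
                                   
                                   
                                   


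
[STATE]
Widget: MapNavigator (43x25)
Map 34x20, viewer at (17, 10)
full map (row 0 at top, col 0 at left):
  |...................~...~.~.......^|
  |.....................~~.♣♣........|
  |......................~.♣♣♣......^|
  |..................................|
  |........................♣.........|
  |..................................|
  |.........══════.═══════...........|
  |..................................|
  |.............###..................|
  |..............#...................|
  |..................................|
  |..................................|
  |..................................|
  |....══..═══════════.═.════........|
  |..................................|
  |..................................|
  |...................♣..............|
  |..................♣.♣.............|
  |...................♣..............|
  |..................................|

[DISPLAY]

                                           
                                           
    ...................~...~.~.......^     
    .....................~~.♣♣........     
    ......................~.♣♣♣......^     
    ..................................     
    ........................♣.........     
    ..................................     
    .........══════.═══════...........     
    ..................................     
    .............###..................     
    ..............#...................     
    .................@................     
    ..................................     
    ..................................     
    ....══..═══════════.═.════........     
    ..................................     
    ..................................     
    ...................♣..............     
    ..................♣.♣.............     
    ...................♣..............     
    ..................................     
                                           
                                           
                                           


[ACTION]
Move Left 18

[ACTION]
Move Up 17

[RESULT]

                                           
                                           
                                           
                                           
                                           
                                           
                                           
                                           
                                           
                                           
                                           
                                           
                     @..................~..
                     .....................~
                     ......................
                     ......................
                     ......................
                     ......................
                     .........══════.══════
                     ......................
                     .............###......
                     ..............#.......
                     ......................
                     ......................
                     ......................


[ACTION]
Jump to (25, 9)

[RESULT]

                                           
                                           
                                           
...............~...~.~.......^             
.................~~.♣♣........             
..................~.♣♣♣......^             
..............................             
....................♣.........             
..............................             
.....══════.═══════...........             
..............................             
.........###..................             
..........#..........@........             
..............................             
..............................             
..............................             
══..═══════════.═.════........             
..............................             
..............................             
...............♣..............             
..............♣.♣.............             
...............♣..............             
..............................             
                                           
                                           
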